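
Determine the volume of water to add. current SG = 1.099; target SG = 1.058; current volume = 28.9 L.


V_water = V·((SG_curr − 1)/(SG_target − 1) − 1)
V_water = 28.9·((1.099 − 1)/(1.058 − 1) − 1)

20.4293 L


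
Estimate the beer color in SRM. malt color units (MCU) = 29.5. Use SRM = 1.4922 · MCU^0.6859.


SRM = 1.4922 · 29.5^0.6859

15.2047 SRM


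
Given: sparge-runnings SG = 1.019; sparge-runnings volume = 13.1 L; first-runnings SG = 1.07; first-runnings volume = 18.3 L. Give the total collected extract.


total = Σ (SG_i − 1)·1000·V_i
first = (1.07 − 1)·1000·18.3 = 1281.0000
sparge = (1.019 − 1)·1000·13.1 = 248.9000
total = 1281.0000 + 248.9000

1529.9000 gravity·L


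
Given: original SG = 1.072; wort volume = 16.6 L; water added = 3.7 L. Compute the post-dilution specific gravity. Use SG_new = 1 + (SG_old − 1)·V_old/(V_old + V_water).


pts = (1.072 − 1)·1000·16.6/(16.6 + 3.7) = 58.8768
SG_new = 1 + 58.8768/1000

1.0589


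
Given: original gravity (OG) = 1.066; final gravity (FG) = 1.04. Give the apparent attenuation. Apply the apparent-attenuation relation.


AA = (OG − FG)/(OG − 1) · 100
AA = (1.066 − 1.04)/(1.066 − 1) · 100

39.3939 %


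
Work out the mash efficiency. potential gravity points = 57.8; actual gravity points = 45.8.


efficiency = actual / potential × 100
efficiency = 45.8 / 57.8 × 100

79.2388 %


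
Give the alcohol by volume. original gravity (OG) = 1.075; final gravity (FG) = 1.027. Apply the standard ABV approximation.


ABV = (OG − FG) · 131.25
ABV = (1.075 − 1.027) · 131.25

6.3000 % ABV


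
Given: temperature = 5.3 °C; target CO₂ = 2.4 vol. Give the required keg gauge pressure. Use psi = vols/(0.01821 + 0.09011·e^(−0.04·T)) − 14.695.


psi = 2.4/(0.01821 + 0.09011·e^(−0.04·5.3)) − 14.695

11.6480 psi


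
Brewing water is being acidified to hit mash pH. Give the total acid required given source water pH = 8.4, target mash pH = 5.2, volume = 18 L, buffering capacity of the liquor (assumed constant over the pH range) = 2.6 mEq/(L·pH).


acid = buffering capacity · (pH_source − pH_target) · V
acid = 2.6 · (8.4 − 5.2) · 18

149.7600 mEq


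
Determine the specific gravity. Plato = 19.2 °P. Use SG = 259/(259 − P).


SG = 259/(259 − 19.2)

1.0801


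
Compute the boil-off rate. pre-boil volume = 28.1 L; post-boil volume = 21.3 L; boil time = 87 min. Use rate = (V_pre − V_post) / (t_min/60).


rate = (28.1 − 21.3) / (87/60)

4.6897 L/hr


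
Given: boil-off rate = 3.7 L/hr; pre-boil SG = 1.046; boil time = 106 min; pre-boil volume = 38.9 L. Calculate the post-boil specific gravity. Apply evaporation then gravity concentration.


V_post = V_pre − rate·(t/60);  SG_post = 1 + (SG_pre−1)·V_pre/V_post
V_post = 38.9 − 3.7·(106/60) = 32.3633
SG_post = 1 + (1.046 − 1)·38.9/32.3633

1.0553


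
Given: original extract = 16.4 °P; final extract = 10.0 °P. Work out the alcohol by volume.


SG = 259/(259 − P);  ABV = (OG − FG)·131.25
OG = 259/(259 − 16.4) = 1.0676
FG = 259/(259 − 10.0) = 1.0402
ABV = (1.0676 − 1.0402)·131.25

3.6015 % ABV


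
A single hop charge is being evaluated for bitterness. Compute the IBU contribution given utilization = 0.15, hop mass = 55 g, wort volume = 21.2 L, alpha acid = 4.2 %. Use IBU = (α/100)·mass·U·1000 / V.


IBU = (4.2/100)·55·0.15·1000 / 21.2

16.3443 IBU


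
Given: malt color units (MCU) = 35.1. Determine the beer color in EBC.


SRM = 1.4922·MCU^0.6859;  EBC = SRM·1.97
SRM = 1.4922·35.1^0.6859 = 17.1298
EBC = 17.1298·1.97

33.7458 EBC


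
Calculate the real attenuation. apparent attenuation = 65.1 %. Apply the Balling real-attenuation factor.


RA = AA · 0.8192
RA = 65.1 · 0.8192

53.3299 %


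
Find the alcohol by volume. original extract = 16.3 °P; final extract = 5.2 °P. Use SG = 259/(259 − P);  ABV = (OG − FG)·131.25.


OG = 259/(259 − 16.3) = 1.0672
FG = 259/(259 − 5.2) = 1.0205
ABV = (1.0672 − 1.0205)·131.25

6.1258 % ABV


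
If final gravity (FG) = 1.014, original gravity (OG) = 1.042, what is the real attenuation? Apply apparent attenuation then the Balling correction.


AA = (OG−FG)/(OG−1)·100;  RA = AA·0.8192
AA = (1.042 − 1.014)/(1.042 − 1)·100 = 66.6667
RA = 66.6667·0.8192

54.6133 %


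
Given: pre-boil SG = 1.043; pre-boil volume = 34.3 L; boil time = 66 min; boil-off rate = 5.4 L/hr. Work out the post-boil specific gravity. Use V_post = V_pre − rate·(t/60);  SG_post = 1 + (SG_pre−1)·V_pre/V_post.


V_post = 34.3 − 5.4·(66/60) = 28.3600
SG_post = 1 + (1.043 − 1)·34.3/28.3600

1.0520


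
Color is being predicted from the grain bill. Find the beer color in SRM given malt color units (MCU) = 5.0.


SRM = 1.4922 · MCU^0.6859
SRM = 1.4922 · 5.0^0.6859

4.5004 SRM


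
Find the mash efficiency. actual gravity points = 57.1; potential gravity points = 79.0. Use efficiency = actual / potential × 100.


efficiency = 57.1 / 79.0 × 100

72.2785 %


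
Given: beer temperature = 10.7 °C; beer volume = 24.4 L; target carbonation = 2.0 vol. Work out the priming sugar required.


residual = 14.695·(0.01821 + 0.09011·e^(−0.04·T));  sugar = (target − residual)·4.0·V
residual = 14.695·(0.01821 + 0.09011·e^(−0.04·10.7)) = 1.1307
sugar = (2.0 − 1.1307)·4.0·24.4

84.8434 g


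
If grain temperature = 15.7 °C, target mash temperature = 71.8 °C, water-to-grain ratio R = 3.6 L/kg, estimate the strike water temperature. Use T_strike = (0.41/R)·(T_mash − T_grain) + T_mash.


T_strike = (0.41/3.6)·(71.8 − 15.7) + 71.8

78.1892 °C


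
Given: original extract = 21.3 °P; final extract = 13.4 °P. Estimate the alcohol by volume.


SG = 259/(259 − P);  ABV = (OG − FG)·131.25
OG = 259/(259 − 21.3) = 1.0896
FG = 259/(259 − 13.4) = 1.0546
ABV = (1.0896 − 1.0546)·131.25

4.6001 % ABV


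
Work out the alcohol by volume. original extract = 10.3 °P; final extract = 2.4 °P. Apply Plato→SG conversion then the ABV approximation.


SG = 259/(259 − P);  ABV = (OG − FG)·131.25
OG = 259/(259 − 10.3) = 1.0414
FG = 259/(259 − 2.4) = 1.0094
ABV = (1.0414 − 1.0094)·131.25

4.2082 % ABV


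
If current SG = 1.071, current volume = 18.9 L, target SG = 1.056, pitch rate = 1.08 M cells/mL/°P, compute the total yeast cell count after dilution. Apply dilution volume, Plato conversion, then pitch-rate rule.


V_w = V·((SG_c−1)/(SG_t−1)−1);  °P = 259 − 259/SG_t;  cells = rate·(V+V_w)·°P
V_w = 18.9·((1.071−1)/(1.056−1)−1) = 5.0625
V_final = 18.9 + 5.0625 = 23.9625
°P = 259 − 259/1.056 = 13.7348
cells = 1.08·23.9625·13.7348

355.4510 billion cells


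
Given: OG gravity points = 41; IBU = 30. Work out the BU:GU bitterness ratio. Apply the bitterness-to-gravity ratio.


BU:GU = IBU / OG_points
BU:GU = 30 / 41

0.7317


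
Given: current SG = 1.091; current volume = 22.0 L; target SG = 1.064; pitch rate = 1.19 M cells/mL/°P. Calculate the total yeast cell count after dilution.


V_w = V·((SG_c−1)/(SG_t−1)−1);  °P = 259 − 259/SG_t;  cells = rate·(V+V_w)·°P
V_w = 22.0·((1.091−1)/(1.064−1)−1) = 9.2812
V_final = 22.0 + 9.2812 = 31.2812
°P = 259 − 259/1.064 = 15.5789
cells = 1.19·31.2812·15.5789

579.9214 billion cells


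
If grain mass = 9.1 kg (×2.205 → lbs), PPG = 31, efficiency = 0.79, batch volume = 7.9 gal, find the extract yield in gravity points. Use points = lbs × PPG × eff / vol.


lbs = 9.1 × 2.205 = 20.0655
points = 20.0655 × 31 × 0.79 / 7.9

62.2030 points


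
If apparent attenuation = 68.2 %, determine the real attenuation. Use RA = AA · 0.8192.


RA = 68.2 · 0.8192

55.8694 %


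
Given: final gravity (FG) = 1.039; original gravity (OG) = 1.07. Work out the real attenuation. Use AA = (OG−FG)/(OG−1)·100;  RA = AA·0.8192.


AA = (1.07 − 1.039)/(1.07 − 1)·100 = 44.2857
RA = 44.2857·0.8192

36.2789 %


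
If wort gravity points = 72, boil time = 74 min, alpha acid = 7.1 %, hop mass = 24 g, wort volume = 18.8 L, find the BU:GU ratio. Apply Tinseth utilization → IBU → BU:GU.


U = 1.65·0.000125^(GP/1000)·(1−e^(−0.04t))/4.15;  IBU = (α/100)·m·U·1000/V;  BU:GU = IBU/GP
U = 1.65·0.000125^(72/1000)·(1−e^(−0.04·74))/4.15 = 0.1974
IBU = (7.1/100)·24·0.1974·1000/18.8 = 17.8902
BU:GU = 17.8902/72

0.2485


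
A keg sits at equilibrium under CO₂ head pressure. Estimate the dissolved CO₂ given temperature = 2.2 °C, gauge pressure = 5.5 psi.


vols = (P + 14.695)·(0.01821 + 0.09011·e^(−0.04·T))
vols = (5.5 + 14.695)·(0.01821 + 0.09011·e^(−0.04·2.2))

2.0342 volumes


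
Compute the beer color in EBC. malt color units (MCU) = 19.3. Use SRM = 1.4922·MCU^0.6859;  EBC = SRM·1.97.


SRM = 1.4922·19.3^0.6859 = 11.3656
EBC = 11.3656·1.97

22.3902 EBC


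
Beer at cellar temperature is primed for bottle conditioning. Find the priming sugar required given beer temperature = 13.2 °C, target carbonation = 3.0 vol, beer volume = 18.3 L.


residual = 14.695·(0.01821 + 0.09011·e^(−0.04·T));  sugar = (target − residual)·4.0·V
residual = 14.695·(0.01821 + 0.09011·e^(−0.04·13.2)) = 1.0486
sugar = (3.0 − 1.0486)·4.0·18.3

142.8449 g


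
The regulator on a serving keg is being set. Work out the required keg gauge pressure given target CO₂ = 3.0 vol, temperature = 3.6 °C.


psi = vols/(0.01821 + 0.09011·e^(−0.04·T)) − 14.695
psi = 3.0/(0.01821 + 0.09011·e^(−0.04·3.6)) − 14.695

16.4786 psi


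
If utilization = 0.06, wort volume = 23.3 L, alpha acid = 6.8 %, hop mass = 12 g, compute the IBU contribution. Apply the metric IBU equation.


IBU = (α/100)·mass·U·1000 / V
IBU = (6.8/100)·12·0.06·1000 / 23.3

2.1013 IBU


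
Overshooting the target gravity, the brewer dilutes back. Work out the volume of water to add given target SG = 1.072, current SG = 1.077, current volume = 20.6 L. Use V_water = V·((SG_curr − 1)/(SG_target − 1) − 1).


V_water = 20.6·((1.077 − 1)/(1.072 − 1) − 1)

1.4306 L


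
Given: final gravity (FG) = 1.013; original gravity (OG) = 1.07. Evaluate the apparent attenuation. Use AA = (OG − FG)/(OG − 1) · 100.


AA = (1.07 − 1.013)/(1.07 − 1) · 100

81.4286 %


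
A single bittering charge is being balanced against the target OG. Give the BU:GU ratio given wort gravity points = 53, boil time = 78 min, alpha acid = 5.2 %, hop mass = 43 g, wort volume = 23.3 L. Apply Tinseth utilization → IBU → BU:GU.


U = 1.65·0.000125^(GP/1000)·(1−e^(−0.04t))/4.15;  IBU = (α/100)·m·U·1000/V;  BU:GU = IBU/GP
U = 1.65·0.000125^(53/1000)·(1−e^(−0.04·78))/4.15 = 0.2360
IBU = (5.2/100)·43·0.2360·1000/23.3 = 22.6503
BU:GU = 22.6503/53

0.4274


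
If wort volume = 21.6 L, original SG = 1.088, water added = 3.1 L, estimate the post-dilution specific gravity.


SG_new = 1 + (SG_old − 1)·V_old/(V_old + V_water)
pts = (1.088 − 1)·1000·21.6/(21.6 + 3.1) = 76.9555
SG_new = 1 + 76.9555/1000

1.0770


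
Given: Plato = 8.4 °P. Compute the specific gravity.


SG = 259/(259 − P)
SG = 259/(259 − 8.4)

1.0335


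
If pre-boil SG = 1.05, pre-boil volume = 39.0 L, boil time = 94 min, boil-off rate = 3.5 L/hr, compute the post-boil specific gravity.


V_post = V_pre − rate·(t/60);  SG_post = 1 + (SG_pre−1)·V_pre/V_post
V_post = 39.0 − 3.5·(94/60) = 33.5167
SG_post = 1 + (1.05 − 1)·39.0/33.5167

1.0582


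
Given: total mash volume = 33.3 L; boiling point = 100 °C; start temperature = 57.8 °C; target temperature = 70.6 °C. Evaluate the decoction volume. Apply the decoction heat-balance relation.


V_dec = V_total·(T_target − T_start)/(T_boil − T_start)
V_dec = 33.3·(70.6 − 57.8)/(100 − 57.8)

10.1005 L


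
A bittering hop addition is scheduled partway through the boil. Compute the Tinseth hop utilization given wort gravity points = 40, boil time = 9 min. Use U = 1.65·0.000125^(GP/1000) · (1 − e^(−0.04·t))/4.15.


bigness = 1.65·0.000125^(40/1000) = 1.1518
boil_factor = (1 − e^(−0.04·9))/4.15 = 0.0728
U = 1.1518 · 0.0728

0.0839


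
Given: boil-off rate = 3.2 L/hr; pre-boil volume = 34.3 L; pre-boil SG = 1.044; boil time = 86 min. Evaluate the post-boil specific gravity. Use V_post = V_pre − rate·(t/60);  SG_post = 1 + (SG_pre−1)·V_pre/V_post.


V_post = 34.3 − 3.2·(86/60) = 29.7133
SG_post = 1 + (1.044 − 1)·34.3/29.7133

1.0508


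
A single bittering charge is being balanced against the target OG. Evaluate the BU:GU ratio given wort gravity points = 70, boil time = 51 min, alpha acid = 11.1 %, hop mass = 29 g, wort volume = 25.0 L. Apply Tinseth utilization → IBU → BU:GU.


U = 1.65·0.000125^(GP/1000)·(1−e^(−0.04t))/4.15;  IBU = (α/100)·m·U·1000/V;  BU:GU = IBU/GP
U = 1.65·0.000125^(70/1000)·(1−e^(−0.04·51))/4.15 = 0.1844
IBU = (11.1/100)·29·0.1844·1000/25.0 = 23.7414
BU:GU = 23.7414/70

0.3392


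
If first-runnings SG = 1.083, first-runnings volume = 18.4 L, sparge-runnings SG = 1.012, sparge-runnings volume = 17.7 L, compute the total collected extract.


total = Σ (SG_i − 1)·1000·V_i
first = (1.083 − 1)·1000·18.4 = 1527.2000
sparge = (1.012 − 1)·1000·17.7 = 212.4000
total = 1527.2000 + 212.4000

1739.6000 gravity·L


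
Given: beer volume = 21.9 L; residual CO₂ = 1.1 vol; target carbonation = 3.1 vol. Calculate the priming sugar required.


sugar = (target − residual)·4.0·V
sugar = (3.1 − 1.1)·4.0·21.9

175.2000 g


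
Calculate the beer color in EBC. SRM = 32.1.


EBC = SRM · 1.97
EBC = 32.1 · 1.97

63.2370 EBC


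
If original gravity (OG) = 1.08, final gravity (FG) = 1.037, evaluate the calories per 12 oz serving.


ABW = (OG−FG)·131.25·0.79/FG;  °P = 259 − 259/SG (for OG→OE and FG→AE);  RE = 0.1808·OE + 0.8192·AE;  Cal = (6.9·ABW + 4·(RE−0.1))·FG·3.55
ABW = (1.08 − 1.037)·131.25·0.79/1.037 = 4.2995
OE = 259 − 259/1.08 = 19.1852 °P
AE = 259 − 259/1.037 = 9.2411 °P
RE = 0.1808·19.1852 + 0.8192·9.2411 = 11.0390 °P
Cal = (6.9·4.2995 + 4·(11.0390−0.1))·1.037·3.55

270.2933 kcal


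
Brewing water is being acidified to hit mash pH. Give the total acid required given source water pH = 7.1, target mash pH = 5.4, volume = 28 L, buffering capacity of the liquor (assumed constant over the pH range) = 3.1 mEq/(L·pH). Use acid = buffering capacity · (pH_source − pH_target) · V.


acid = 3.1 · (7.1 − 5.4) · 28

147.5600 mEq


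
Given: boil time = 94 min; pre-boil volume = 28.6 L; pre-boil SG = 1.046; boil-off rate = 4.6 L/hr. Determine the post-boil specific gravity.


V_post = V_pre − rate·(t/60);  SG_post = 1 + (SG_pre−1)·V_pre/V_post
V_post = 28.6 − 4.6·(94/60) = 21.3933
SG_post = 1 + (1.046 − 1)·28.6/21.3933

1.0615


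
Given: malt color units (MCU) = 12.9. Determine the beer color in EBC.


SRM = 1.4922·MCU^0.6859;  EBC = SRM·1.97
SRM = 1.4922·12.9^0.6859 = 8.6215
EBC = 8.6215·1.97

16.9843 EBC


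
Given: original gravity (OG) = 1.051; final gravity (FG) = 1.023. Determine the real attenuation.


AA = (OG−FG)/(OG−1)·100;  RA = AA·0.8192
AA = (1.051 − 1.023)/(1.051 − 1)·100 = 54.9020
RA = 54.9020·0.8192

44.9757 %


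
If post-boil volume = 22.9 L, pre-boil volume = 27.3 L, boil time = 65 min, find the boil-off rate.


rate = (V_pre − V_post) / (t_min/60)
rate = (27.3 − 22.9) / (65/60)

4.0615 L/hr


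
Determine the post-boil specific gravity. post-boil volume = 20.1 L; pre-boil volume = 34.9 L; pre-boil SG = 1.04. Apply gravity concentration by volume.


SG_post = 1 + (SG_pre − 1)·V_pre/V_post
pts_pre = (1.04 − 1)·1000 = 40.0000
pts_post = 40.0000·34.9/20.1 = 69.4527
SG_post = 1 + 69.4527/1000

1.0695


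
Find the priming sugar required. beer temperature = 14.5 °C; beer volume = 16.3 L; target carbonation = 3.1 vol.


residual = 14.695·(0.01821 + 0.09011·e^(−0.04·T));  sugar = (target − residual)·4.0·V
residual = 14.695·(0.01821 + 0.09011·e^(−0.04·14.5)) = 1.0090
sugar = (3.1 − 1.0090)·4.0·16.3

136.3336 g


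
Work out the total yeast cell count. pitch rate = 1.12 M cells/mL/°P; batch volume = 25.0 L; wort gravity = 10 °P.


cells (billions) = rate · V_L · °P
cells = 1.12 · 25.0 · 10

280.0000 billion cells


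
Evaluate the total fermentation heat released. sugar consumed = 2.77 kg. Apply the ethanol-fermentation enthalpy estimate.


Q = m_sugar · 590 kJ/kg
Q = 2.77 · 590

1634.3000 kJ


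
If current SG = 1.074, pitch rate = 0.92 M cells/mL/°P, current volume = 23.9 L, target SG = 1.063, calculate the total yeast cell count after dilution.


V_w = V·((SG_c−1)/(SG_t−1)−1);  °P = 259 − 259/SG_t;  cells = rate·(V+V_w)·°P
V_w = 23.9·((1.074−1)/(1.063−1)−1) = 4.1730
V_final = 23.9 + 4.1730 = 28.0730
°P = 259 − 259/1.063 = 15.3500
cells = 0.92·28.0730·15.3500

396.4459 billion cells


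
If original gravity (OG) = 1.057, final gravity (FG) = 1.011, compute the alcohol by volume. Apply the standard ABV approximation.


ABV = (OG − FG) · 131.25
ABV = (1.057 − 1.011) · 131.25

6.0375 % ABV


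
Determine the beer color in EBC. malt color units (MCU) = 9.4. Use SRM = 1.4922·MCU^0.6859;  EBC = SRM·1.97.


SRM = 1.4922·9.4^0.6859 = 6.9390
EBC = 6.9390·1.97

13.6698 EBC


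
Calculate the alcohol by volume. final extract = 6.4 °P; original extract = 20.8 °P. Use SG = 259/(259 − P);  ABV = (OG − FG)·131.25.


OG = 259/(259 − 20.8) = 1.0873
FG = 259/(259 − 6.4) = 1.0253
ABV = (1.0873 − 1.0253)·131.25

8.1355 % ABV


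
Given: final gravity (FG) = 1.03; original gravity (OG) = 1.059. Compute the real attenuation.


AA = (OG−FG)/(OG−1)·100;  RA = AA·0.8192
AA = (1.059 − 1.03)/(1.059 − 1)·100 = 49.1525
RA = 49.1525·0.8192

40.2658 %


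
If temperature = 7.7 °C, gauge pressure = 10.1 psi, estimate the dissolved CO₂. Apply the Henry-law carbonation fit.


vols = (P + 14.695)·(0.01821 + 0.09011·e^(−0.04·T))
vols = (10.1 + 14.695)·(0.01821 + 0.09011·e^(−0.04·7.7))

2.0935 volumes


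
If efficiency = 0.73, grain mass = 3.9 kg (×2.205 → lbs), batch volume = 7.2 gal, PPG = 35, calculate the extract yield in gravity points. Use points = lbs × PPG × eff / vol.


lbs = 3.9 × 2.205 = 8.5995
points = 8.5995 × 35 × 0.73 / 7.2

30.5163 points


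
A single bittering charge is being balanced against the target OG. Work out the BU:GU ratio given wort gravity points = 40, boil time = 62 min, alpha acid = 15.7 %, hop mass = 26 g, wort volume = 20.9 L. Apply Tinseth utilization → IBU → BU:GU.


U = 1.65·0.000125^(GP/1000)·(1−e^(−0.04t))/4.15;  IBU = (α/100)·m·U·1000/V;  BU:GU = IBU/GP
U = 1.65·0.000125^(40/1000)·(1−e^(−0.04·62))/4.15 = 0.2543
IBU = (15.7/100)·26·0.2543·1000/20.9 = 49.6657
BU:GU = 49.6657/40

1.2416


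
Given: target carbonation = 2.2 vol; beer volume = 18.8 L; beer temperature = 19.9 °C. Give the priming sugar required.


residual = 14.695·(0.01821 + 0.09011·e^(−0.04·T));  sugar = (target − residual)·4.0·V
residual = 14.695·(0.01821 + 0.09011·e^(−0.04·19.9)) = 0.8650
sugar = (2.2 − 0.8650)·4.0·18.8

100.3945 g


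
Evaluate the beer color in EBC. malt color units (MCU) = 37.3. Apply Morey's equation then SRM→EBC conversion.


SRM = 1.4922·MCU^0.6859;  EBC = SRM·1.97
SRM = 1.4922·37.3^0.6859 = 17.8592
EBC = 17.8592·1.97

35.1826 EBC


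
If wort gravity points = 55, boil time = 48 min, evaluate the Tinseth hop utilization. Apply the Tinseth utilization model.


U = 1.65·0.000125^(GP/1000) · (1 − e^(−0.04·t))/4.15
bigness = 1.65·0.000125^(55/1000) = 1.0065
boil_factor = (1 − e^(−0.04·48))/4.15 = 0.2056
U = 1.0065 · 0.2056

0.2070


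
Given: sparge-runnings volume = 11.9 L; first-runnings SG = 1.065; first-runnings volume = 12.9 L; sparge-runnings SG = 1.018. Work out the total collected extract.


total = Σ (SG_i − 1)·1000·V_i
first = (1.065 − 1)·1000·12.9 = 838.5000
sparge = (1.018 − 1)·1000·11.9 = 214.2000
total = 838.5000 + 214.2000

1052.7000 gravity·L


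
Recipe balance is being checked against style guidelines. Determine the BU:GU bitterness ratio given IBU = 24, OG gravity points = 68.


BU:GU = IBU / OG_points
BU:GU = 24 / 68

0.3529


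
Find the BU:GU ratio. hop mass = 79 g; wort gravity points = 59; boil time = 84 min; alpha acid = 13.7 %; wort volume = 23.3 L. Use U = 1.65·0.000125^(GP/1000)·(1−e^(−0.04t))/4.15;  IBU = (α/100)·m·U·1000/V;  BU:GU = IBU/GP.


U = 1.65·0.000125^(59/1000)·(1−e^(−0.04·84))/4.15 = 0.2258
IBU = (13.7/100)·79·0.2258·1000/23.3 = 104.9039
BU:GU = 104.9039/59

1.7780


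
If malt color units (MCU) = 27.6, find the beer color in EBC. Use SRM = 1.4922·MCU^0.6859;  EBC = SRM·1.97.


SRM = 1.4922·27.6^0.6859 = 14.5260
EBC = 14.5260·1.97

28.6163 EBC


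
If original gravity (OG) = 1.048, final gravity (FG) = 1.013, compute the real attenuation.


AA = (OG−FG)/(OG−1)·100;  RA = AA·0.8192
AA = (1.048 − 1.013)/(1.048 − 1)·100 = 72.9167
RA = 72.9167·0.8192

59.7333 %


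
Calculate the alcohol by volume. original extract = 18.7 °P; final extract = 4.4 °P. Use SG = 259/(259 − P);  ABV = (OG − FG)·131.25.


OG = 259/(259 − 18.7) = 1.0778
FG = 259/(259 − 4.4) = 1.0173
ABV = (1.0778 − 1.0173)·131.25

7.9455 % ABV


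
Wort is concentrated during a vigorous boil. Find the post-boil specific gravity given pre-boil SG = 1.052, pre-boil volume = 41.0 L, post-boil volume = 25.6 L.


SG_post = 1 + (SG_pre − 1)·V_pre/V_post
pts_pre = (1.052 − 1)·1000 = 52.0000
pts_post = 52.0000·41.0/25.6 = 83.2813
SG_post = 1 + 83.2813/1000

1.0833


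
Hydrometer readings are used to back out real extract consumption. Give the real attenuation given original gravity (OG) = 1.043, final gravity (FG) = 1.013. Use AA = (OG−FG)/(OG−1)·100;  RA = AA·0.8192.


AA = (1.043 − 1.013)/(1.043 − 1)·100 = 69.7674
RA = 69.7674·0.8192

57.1535 %


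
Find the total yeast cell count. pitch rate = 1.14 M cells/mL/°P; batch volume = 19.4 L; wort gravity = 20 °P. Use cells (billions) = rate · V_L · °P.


cells = 1.14 · 19.4 · 20

442.3200 billion cells


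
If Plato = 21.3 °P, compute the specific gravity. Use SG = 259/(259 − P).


SG = 259/(259 − 21.3)

1.0896


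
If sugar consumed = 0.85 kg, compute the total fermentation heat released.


Q = m_sugar · 590 kJ/kg
Q = 0.85 · 590

501.5000 kJ


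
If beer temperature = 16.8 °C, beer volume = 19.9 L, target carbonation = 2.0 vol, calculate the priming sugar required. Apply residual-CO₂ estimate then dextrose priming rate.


residual = 14.695·(0.01821 + 0.09011·e^(−0.04·T));  sugar = (target − residual)·4.0·V
residual = 14.695·(0.01821 + 0.09011·e^(−0.04·16.8)) = 0.9438
sugar = (2.0 − 0.9438)·4.0·19.9

84.0712 g


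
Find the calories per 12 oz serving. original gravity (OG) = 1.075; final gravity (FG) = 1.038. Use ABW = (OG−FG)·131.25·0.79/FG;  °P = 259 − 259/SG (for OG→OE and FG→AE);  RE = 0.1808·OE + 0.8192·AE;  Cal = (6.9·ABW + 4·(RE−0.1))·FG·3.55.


ABW = (1.075 − 1.038)·131.25·0.79/1.038 = 3.6960
OE = 259 − 259/1.075 = 18.0698 °P
AE = 259 − 259/1.038 = 9.4817 °P
RE = 0.1808·18.0698 + 0.8192·9.4817 = 11.0344 °P
Cal = (6.9·3.6960 + 4·(11.0344−0.1))·1.038·3.55

255.1425 kcal


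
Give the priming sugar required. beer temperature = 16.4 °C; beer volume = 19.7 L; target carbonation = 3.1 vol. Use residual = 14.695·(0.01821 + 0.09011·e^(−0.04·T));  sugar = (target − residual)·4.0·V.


residual = 14.695·(0.01821 + 0.09011·e^(−0.04·16.4)) = 0.9547
sugar = (3.1 − 0.9547)·4.0·19.7

169.0468 g


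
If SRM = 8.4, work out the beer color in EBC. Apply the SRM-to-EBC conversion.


EBC = SRM · 1.97
EBC = 8.4 · 1.97

16.5480 EBC


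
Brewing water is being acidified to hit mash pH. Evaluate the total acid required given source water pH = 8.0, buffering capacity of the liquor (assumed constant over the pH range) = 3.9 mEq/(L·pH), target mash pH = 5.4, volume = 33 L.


acid = buffering capacity · (pH_source − pH_target) · V
acid = 3.9 · (8.0 − 5.4) · 33

334.6200 mEq


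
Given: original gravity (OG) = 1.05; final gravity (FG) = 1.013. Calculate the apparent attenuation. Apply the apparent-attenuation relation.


AA = (OG − FG)/(OG − 1) · 100
AA = (1.05 − 1.013)/(1.05 − 1) · 100

74.0000 %


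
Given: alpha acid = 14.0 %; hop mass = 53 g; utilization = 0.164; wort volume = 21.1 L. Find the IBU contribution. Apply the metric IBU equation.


IBU = (α/100)·mass·U·1000 / V
IBU = (14.0/100)·53·0.164·1000 / 21.1

57.6720 IBU


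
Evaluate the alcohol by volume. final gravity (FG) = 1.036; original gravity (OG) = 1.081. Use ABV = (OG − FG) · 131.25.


ABV = (1.081 − 1.036) · 131.25

5.9062 % ABV


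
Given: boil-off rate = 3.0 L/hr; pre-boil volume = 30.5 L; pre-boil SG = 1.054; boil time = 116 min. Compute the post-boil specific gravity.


V_post = V_pre − rate·(t/60);  SG_post = 1 + (SG_pre−1)·V_pre/V_post
V_post = 30.5 − 3.0·(116/60) = 24.7000
SG_post = 1 + (1.054 − 1)·30.5/24.7000

1.0667


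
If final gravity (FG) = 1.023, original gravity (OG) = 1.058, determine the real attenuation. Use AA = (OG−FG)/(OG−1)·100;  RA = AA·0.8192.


AA = (1.058 − 1.023)/(1.058 − 1)·100 = 60.3448
RA = 60.3448·0.8192

49.4345 %


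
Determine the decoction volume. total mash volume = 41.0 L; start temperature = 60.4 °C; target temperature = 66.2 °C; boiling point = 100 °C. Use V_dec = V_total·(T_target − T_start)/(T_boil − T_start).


V_dec = 41.0·(66.2 − 60.4)/(100 − 60.4)

6.0051 L


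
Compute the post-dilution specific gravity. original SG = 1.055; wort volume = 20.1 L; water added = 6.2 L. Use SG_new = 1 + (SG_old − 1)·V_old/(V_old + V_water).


pts = (1.055 − 1)·1000·20.1/(20.1 + 6.2) = 42.0342
SG_new = 1 + 42.0342/1000

1.0420


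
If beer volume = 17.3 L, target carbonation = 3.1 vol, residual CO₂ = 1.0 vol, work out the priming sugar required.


sugar = (target − residual)·4.0·V
sugar = (3.1 − 1.0)·4.0·17.3

145.3200 g


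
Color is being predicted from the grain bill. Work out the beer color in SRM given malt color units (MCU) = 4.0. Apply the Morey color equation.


SRM = 1.4922 · MCU^0.6859
SRM = 1.4922 · 4.0^0.6859

3.8617 SRM


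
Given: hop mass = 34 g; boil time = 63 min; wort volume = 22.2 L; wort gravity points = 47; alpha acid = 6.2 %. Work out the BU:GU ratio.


U = 1.65·0.000125^(GP/1000)·(1−e^(−0.04t))/4.15;  IBU = (α/100)·m·U·1000/V;  BU:GU = IBU/GP
U = 1.65·0.000125^(47/1000)·(1−e^(−0.04·63))/4.15 = 0.2396
IBU = (6.2/100)·34·0.2396·1000/22.2 = 22.7551
BU:GU = 22.7551/47

0.4842


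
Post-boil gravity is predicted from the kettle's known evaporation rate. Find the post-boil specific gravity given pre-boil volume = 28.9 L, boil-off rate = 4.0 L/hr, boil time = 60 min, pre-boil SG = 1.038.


V_post = V_pre − rate·(t/60);  SG_post = 1 + (SG_pre−1)·V_pre/V_post
V_post = 28.9 − 4.0·(60/60) = 24.9000
SG_post = 1 + (1.038 − 1)·28.9/24.9000

1.0441


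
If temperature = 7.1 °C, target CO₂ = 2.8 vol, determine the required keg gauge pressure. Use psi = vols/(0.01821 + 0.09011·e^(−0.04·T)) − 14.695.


psi = 2.8/(0.01821 + 0.09011·e^(−0.04·7.1)) − 14.695

17.8473 psi


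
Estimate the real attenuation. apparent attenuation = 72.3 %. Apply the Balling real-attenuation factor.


RA = AA · 0.8192
RA = 72.3 · 0.8192

59.2282 %


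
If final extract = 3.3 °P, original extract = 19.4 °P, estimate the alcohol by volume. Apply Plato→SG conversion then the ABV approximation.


SG = 259/(259 − P);  ABV = (OG − FG)·131.25
OG = 259/(259 − 19.4) = 1.0810
FG = 259/(259 − 3.3) = 1.0129
ABV = (1.0810 − 1.0129)·131.25

8.9332 % ABV


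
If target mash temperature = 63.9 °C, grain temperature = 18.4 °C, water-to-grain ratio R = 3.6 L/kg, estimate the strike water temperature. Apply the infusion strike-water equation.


T_strike = (0.41/R)·(T_mash − T_grain) + T_mash
T_strike = (0.41/3.6)·(63.9 − 18.4) + 63.9

69.0819 °C


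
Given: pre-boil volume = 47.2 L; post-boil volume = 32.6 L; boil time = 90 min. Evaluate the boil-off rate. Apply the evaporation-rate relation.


rate = (V_pre − V_post) / (t_min/60)
rate = (47.2 − 32.6) / (90/60)

9.7333 L/hr


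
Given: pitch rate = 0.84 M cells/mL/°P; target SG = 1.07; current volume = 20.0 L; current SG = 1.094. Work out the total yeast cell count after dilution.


V_w = V·((SG_c−1)/(SG_t−1)−1);  °P = 259 − 259/SG_t;  cells = rate·(V+V_w)·°P
V_w = 20.0·((1.094−1)/(1.07−1)−1) = 6.8571
V_final = 20.0 + 6.8571 = 26.8571
°P = 259 − 259/1.07 = 16.9439
cells = 0.84·26.8571·16.9439

382.2550 billion cells


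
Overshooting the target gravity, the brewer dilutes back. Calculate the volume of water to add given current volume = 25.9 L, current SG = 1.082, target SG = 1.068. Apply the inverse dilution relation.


V_water = V·((SG_curr − 1)/(SG_target − 1) − 1)
V_water = 25.9·((1.082 − 1)/(1.068 − 1) − 1)

5.3324 L


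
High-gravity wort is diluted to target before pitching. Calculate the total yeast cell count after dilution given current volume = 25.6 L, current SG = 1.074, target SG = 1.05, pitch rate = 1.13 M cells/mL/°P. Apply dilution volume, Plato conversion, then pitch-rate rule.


V_w = V·((SG_c−1)/(SG_t−1)−1);  °P = 259 − 259/SG_t;  cells = rate·(V+V_w)·°P
V_w = 25.6·((1.074−1)/(1.05−1)−1) = 12.2880
V_final = 25.6 + 12.2880 = 37.8880
°P = 259 − 259/1.05 = 12.3333
cells = 1.13·37.8880·12.3333

528.0324 billion cells


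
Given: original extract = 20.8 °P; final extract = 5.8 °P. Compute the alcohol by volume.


SG = 259/(259 − P);  ABV = (OG − FG)·131.25
OG = 259/(259 − 20.8) = 1.0873
FG = 259/(259 − 5.8) = 1.0229
ABV = (1.0873 − 1.0229)·131.25

8.4544 % ABV


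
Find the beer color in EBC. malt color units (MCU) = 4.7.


SRM = 1.4922·MCU^0.6859;  EBC = SRM·1.97
SRM = 1.4922·4.7^0.6859 = 4.3134
EBC = 4.3134·1.97

8.4974 EBC


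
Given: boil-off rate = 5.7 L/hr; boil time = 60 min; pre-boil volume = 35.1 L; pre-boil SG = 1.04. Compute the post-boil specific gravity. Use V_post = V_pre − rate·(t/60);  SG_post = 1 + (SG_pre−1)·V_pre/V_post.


V_post = 35.1 − 5.7·(60/60) = 29.4000
SG_post = 1 + (1.04 − 1)·35.1/29.4000

1.0478


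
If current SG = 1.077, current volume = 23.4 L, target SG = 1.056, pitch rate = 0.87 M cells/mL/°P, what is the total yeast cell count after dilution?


V_w = V·((SG_c−1)/(SG_t−1)−1);  °P = 259 − 259/SG_t;  cells = rate·(V+V_w)·°P
V_w = 23.4·((1.077−1)/(1.056−1)−1) = 8.7750
V_final = 23.4 + 8.7750 = 32.1750
°P = 259 − 259/1.056 = 13.7348
cells = 0.87·32.1750·13.7348

384.4693 billion cells


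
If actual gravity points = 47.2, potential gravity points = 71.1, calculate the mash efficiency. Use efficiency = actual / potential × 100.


efficiency = 47.2 / 71.1 × 100

66.3854 %


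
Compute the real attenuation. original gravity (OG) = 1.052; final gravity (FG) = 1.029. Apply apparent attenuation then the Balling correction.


AA = (OG−FG)/(OG−1)·100;  RA = AA·0.8192
AA = (1.052 − 1.029)/(1.052 − 1)·100 = 44.2308
RA = 44.2308·0.8192

36.2338 %


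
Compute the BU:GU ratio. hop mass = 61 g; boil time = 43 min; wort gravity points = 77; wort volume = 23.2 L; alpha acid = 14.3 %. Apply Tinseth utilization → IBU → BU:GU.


U = 1.65·0.000125^(GP/1000)·(1−e^(−0.04t))/4.15;  IBU = (α/100)·m·U·1000/V;  BU:GU = IBU/GP
U = 1.65·0.000125^(77/1000)·(1−e^(−0.04·43))/4.15 = 0.1634
IBU = (14.3/100)·61·0.1634·1000/23.2 = 61.4305
BU:GU = 61.4305/77

0.7978


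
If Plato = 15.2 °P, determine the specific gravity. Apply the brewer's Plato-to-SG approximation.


SG = 259/(259 − P)
SG = 259/(259 − 15.2)

1.0623


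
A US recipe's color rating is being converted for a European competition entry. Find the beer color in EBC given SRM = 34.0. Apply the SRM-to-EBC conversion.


EBC = SRM · 1.97
EBC = 34.0 · 1.97

66.9800 EBC


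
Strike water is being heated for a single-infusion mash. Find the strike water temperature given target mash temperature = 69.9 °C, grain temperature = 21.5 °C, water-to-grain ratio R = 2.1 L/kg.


T_strike = (0.41/R)·(T_mash − T_grain) + T_mash
T_strike = (0.41/2.1)·(69.9 − 21.5) + 69.9

79.3495 °C


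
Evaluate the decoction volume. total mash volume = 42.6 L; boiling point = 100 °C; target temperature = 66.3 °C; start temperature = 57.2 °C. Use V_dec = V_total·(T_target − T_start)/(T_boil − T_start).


V_dec = 42.6·(66.3 − 57.2)/(100 − 57.2)

9.0575 L


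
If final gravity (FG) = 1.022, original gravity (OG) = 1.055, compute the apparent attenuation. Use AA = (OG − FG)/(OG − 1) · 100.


AA = (1.055 − 1.022)/(1.055 − 1) · 100

60.0000 %


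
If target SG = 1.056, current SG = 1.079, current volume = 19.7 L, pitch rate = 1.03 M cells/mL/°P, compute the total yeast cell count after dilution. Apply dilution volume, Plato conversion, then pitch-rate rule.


V_w = V·((SG_c−1)/(SG_t−1)−1);  °P = 259 − 259/SG_t;  cells = rate·(V+V_w)·°P
V_w = 19.7·((1.079−1)/(1.056−1)−1) = 8.0911
V_final = 19.7 + 8.0911 = 27.7911
°P = 259 − 259/1.056 = 13.7348
cells = 1.03·27.7911·13.7348

393.1573 billion cells


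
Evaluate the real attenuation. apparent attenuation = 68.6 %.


RA = AA · 0.8192
RA = 68.6 · 0.8192

56.1971 %


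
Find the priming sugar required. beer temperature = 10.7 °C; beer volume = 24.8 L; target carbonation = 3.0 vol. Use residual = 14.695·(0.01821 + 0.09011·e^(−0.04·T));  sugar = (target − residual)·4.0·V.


residual = 14.695·(0.01821 + 0.09011·e^(−0.04·10.7)) = 1.1307
sugar = (3.0 − 1.1307)·4.0·24.8

185.4343 g


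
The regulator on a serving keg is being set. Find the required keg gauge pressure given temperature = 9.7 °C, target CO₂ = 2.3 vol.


psi = vols/(0.01821 + 0.09011·e^(−0.04·T)) − 14.695
psi = 2.3/(0.01821 + 0.09011·e^(−0.04·9.7)) − 14.695

14.2935 psi


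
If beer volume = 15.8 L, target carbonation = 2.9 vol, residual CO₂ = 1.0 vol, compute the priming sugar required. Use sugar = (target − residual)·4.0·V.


sugar = (2.9 − 1.0)·4.0·15.8

120.0800 g


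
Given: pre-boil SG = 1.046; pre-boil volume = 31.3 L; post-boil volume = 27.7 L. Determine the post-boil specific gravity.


SG_post = 1 + (SG_pre − 1)·V_pre/V_post
pts_pre = (1.046 − 1)·1000 = 46.0000
pts_post = 46.0000·31.3/27.7 = 51.9783
SG_post = 1 + 51.9783/1000

1.0520


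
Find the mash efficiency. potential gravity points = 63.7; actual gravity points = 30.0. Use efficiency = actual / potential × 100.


efficiency = 30.0 / 63.7 × 100

47.0958 %


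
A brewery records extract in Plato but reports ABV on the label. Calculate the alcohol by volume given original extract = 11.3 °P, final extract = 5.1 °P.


SG = 259/(259 − P);  ABV = (OG − FG)·131.25
OG = 259/(259 − 11.3) = 1.0456
FG = 259/(259 − 5.1) = 1.0201
ABV = (1.0456 − 1.0201)·131.25

3.3512 % ABV


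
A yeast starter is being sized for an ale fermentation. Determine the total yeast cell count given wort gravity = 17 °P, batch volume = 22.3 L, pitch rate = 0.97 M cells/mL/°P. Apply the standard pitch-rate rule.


cells (billions) = rate · V_L · °P
cells = 0.97 · 22.3 · 17

367.7270 billion cells


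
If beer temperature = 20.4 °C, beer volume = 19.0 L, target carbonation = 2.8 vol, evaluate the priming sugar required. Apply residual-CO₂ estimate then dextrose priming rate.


residual = 14.695·(0.01821 + 0.09011·e^(−0.04·T));  sugar = (target − residual)·4.0·V
residual = 14.695·(0.01821 + 0.09011·e^(−0.04·20.4)) = 0.8531
sugar = (2.8 − 0.8531)·4.0·19.0

147.9615 g


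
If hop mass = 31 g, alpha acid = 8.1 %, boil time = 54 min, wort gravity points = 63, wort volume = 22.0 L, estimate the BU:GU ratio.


U = 1.65·0.000125^(GP/1000)·(1−e^(−0.04t))/4.15;  IBU = (α/100)·m·U·1000/V;  BU:GU = IBU/GP
U = 1.65·0.000125^(63/1000)·(1−e^(−0.04·54))/4.15 = 0.1997
IBU = (8.1/100)·31·0.1997·1000/22.0 = 22.7902
BU:GU = 22.7902/63

0.3617


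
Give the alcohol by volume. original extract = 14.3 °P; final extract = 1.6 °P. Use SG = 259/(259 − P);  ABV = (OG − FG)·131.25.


OG = 259/(259 − 14.3) = 1.0584
FG = 259/(259 − 1.6) = 1.0062
ABV = (1.0584 − 1.0062)·131.25

6.8543 % ABV


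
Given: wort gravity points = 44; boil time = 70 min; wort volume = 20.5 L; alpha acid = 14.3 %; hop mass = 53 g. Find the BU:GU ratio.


U = 1.65·0.000125^(GP/1000)·(1−e^(−0.04t))/4.15;  IBU = (α/100)·m·U·1000/V;  BU:GU = IBU/GP
U = 1.65·0.000125^(44/1000)·(1−e^(−0.04·70))/4.15 = 0.2515
IBU = (14.3/100)·53·0.2515·1000/20.5 = 92.9633
BU:GU = 92.9633/44

2.1128


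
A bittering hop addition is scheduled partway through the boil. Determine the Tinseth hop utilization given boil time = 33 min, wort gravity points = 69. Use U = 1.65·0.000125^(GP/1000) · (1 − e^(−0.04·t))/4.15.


bigness = 1.65·0.000125^(69/1000) = 0.8875
boil_factor = (1 − e^(−0.04·33))/4.15 = 0.1766
U = 0.8875 · 0.1766

0.1567


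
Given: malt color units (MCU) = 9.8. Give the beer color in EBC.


SRM = 1.4922·MCU^0.6859;  EBC = SRM·1.97
SRM = 1.4922·9.8^0.6859 = 7.1402
EBC = 7.1402·1.97

14.0661 EBC


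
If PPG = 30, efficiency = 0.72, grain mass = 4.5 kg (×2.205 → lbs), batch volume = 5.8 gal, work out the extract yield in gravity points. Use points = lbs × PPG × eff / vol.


lbs = 4.5 × 2.205 = 9.9225
points = 9.9225 × 30 × 0.72 / 5.8

36.9528 points


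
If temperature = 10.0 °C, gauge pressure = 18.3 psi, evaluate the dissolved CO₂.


vols = (P + 14.695)·(0.01821 + 0.09011·e^(−0.04·T))
vols = (18.3 + 14.695)·(0.01821 + 0.09011·e^(−0.04·10.0))

2.5938 volumes


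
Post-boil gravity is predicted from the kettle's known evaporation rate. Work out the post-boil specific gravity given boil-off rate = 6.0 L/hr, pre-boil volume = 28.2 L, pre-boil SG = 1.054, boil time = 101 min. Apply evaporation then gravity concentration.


V_post = V_pre − rate·(t/60);  SG_post = 1 + (SG_pre−1)·V_pre/V_post
V_post = 28.2 − 6.0·(101/60) = 18.1000
SG_post = 1 + (1.054 − 1)·28.2/18.1000

1.0841


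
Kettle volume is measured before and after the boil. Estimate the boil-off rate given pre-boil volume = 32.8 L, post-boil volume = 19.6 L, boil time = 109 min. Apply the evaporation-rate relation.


rate = (V_pre − V_post) / (t_min/60)
rate = (32.8 − 19.6) / (109/60)

7.2661 L/hr


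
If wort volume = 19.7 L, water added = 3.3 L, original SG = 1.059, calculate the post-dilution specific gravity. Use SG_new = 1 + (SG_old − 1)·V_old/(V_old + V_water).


pts = (1.059 − 1)·1000·19.7/(19.7 + 3.3) = 50.5348
SG_new = 1 + 50.5348/1000

1.0505


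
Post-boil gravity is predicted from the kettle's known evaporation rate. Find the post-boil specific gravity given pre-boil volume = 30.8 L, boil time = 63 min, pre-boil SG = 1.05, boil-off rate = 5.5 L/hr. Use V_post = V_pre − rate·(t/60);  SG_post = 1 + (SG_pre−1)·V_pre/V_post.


V_post = 30.8 − 5.5·(63/60) = 25.0250
SG_post = 1 + (1.05 − 1)·30.8/25.0250

1.0615


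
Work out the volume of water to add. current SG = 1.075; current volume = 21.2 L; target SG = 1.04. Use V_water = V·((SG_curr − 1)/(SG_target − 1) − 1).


V_water = 21.2·((1.075 − 1)/(1.04 − 1) − 1)

18.5500 L
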